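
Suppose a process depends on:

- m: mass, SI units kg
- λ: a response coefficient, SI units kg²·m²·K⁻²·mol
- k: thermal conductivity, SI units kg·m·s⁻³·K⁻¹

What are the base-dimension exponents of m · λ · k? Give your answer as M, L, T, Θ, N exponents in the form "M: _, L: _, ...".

M: 4, L: 3, T: -3, Θ: -3, N: 1

Collect each base-dimension exponent across the product:
  M: (1) + (2) + (1) = 4
  L: (0) + (2) + (1) = 3
  T: (0) + (0) + (-3) = -3
  Θ: (0) + (-2) + (-1) = -3
  N: (0) + (1) + (0) = 1
So the dimensions are [M⁴ L³ T⁻³ Θ⁻³ N].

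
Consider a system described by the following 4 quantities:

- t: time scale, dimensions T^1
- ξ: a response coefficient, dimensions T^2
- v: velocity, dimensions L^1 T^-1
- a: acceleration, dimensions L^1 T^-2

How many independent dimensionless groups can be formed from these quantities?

There are 4 variables and 2 base dimensions (L, T).
The dimension matrix has rank 2.
Independent dimensionless groups: 4 − 2 = 2.

2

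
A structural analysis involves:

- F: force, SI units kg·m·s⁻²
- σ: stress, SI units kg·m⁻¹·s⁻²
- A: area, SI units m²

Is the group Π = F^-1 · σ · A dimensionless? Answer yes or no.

yes

Sum the exponent of each base dimension across the product:
  M: −[F]_M + [σ]_M + [A]_M = −(1) + (1) + (0) = 0
  L: −[F]_L + [σ]_L + [A]_L = −(1) + (-1) + (2) = 0
  T: −[F]_T + [σ]_T + [A]_T = −(-2) + (-2) + (0) = 0
  I: −[F]_I + [σ]_I + [A]_I = −(0) + (0) + (0) = 0
All base exponents vanish — dimensionless.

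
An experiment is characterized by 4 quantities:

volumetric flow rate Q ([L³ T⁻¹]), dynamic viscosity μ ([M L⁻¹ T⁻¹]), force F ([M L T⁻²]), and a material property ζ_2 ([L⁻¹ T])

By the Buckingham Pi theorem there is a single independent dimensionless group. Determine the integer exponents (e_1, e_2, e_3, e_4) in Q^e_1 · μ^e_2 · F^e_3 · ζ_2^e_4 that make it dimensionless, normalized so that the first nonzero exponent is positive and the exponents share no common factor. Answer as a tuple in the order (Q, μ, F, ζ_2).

M: e_1·(0) + e_2·(1) + e_3·(1) + e_4·(0) = 0
L: e_1·(3) + e_2·(-1) + e_3·(1) + e_4·(-1) = 0
T: e_1·(-1) + e_2·(-1) + e_3·(-2) + e_4·(1) = 0
Solving this homogeneous linear system for the smallest-integer solution (first nonzero entry positive) gives (1, 2, -2, -1).

(1, 2, -2, -1)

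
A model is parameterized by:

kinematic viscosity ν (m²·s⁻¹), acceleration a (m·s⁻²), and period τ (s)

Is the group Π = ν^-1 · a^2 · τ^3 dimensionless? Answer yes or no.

Sum the exponent of each base dimension across the product:
  M: −[ν]_M + 2·[a]_M + 3·[τ]_M = −(0) + 2·(0) + 3·(0) = 0
  L: −[ν]_L + 2·[a]_L + 3·[τ]_L = −(2) + 2·(1) + 3·(0) = 0
  T: −[ν]_T + 2·[a]_T + 3·[τ]_T = −(-1) + 2·(-2) + 3·(1) = 0
  Θ: −[ν]_Θ + 2·[a]_Θ + 3·[τ]_Θ = −(0) + 2·(0) + 3·(0) = 0
All base exponents vanish — dimensionless.

yes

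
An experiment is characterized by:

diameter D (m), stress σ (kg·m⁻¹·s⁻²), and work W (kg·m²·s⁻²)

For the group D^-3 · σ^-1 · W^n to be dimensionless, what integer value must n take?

1

Balance the M exponent: (1)·n from W, plus −3·(0) − (1) = -1 from the rest, must sum to zero.
n − 1 = 0, so n = 1.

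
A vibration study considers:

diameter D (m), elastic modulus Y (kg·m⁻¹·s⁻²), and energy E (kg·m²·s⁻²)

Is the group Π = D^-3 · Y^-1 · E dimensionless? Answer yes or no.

Sum the exponent of each base dimension across the product:
  M: −3·[D]_M − [Y]_M + [E]_M = −3·(0) − (1) + (1) = 0
  L: −3·[D]_L − [Y]_L + [E]_L = −3·(1) − (-1) + (2) = 0
  T: −3·[D]_T − [Y]_T + [E]_T = −3·(0) − (-2) + (-2) = 0
All base exponents vanish — dimensionless.

yes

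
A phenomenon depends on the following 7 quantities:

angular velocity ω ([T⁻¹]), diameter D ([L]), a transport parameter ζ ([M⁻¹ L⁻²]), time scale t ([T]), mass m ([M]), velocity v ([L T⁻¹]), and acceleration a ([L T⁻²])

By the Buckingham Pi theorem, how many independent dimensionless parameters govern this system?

There are 7 variables and 3 base dimensions (M, L, T).
The dimension matrix has rank 3.
Independent dimensionless groups: 7 − 3 = 4.

4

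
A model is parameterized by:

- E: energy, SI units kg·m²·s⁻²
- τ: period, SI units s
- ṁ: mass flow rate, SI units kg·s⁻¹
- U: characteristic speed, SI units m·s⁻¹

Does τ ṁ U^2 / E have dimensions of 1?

yes

Sum the exponent of each base dimension across the product:
  M: −[E]_M + [τ]_M + [ṁ]_M + 2·[U]_M = −(1) + (0) + (1) + 2·(0) = 0
  L: −[E]_L + [τ]_L + [ṁ]_L + 2·[U]_L = −(2) + (0) + (0) + 2·(1) = 0
  T: −[E]_T + [τ]_T + [ṁ]_T + 2·[U]_T = −(-2) + (1) + (-1) + 2·(-1) = 0
  I: −[E]_I + [τ]_I + [ṁ]_I + 2·[U]_I = −(0) + (0) + (0) + 2·(0) = 0
All base exponents vanish — dimensionless.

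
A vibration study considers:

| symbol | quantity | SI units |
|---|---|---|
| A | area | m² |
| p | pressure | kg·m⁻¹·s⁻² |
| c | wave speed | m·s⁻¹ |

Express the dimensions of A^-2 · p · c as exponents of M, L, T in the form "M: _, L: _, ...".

M: 1, L: -4, T: -3

Collect each base-dimension exponent across the product:
  M: −2·(0) + (1) + (0) = 1
  L: −2·(2) + (-1) + (1) = -4
  T: −2·(0) + (-2) + (-1) = -3
So the dimensions are [M L⁻⁴ T⁻³].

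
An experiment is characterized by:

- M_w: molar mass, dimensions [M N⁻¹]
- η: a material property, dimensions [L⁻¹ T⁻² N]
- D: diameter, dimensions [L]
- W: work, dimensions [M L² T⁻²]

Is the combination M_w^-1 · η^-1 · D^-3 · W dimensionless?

Sum the exponent of each base dimension across the product:
  M: −[M_w]_M − [η]_M − 3·[D]_M + [W]_M = −(1) − (0) − 3·(0) + (1) = 0
  L: −[M_w]_L − [η]_L − 3·[D]_L + [W]_L = −(0) − (-1) − 3·(1) + (2) = 0
  T: −[M_w]_T − [η]_T − 3·[D]_T + [W]_T = −(0) − (-2) − 3·(0) + (-2) = 0
  N: −[M_w]_N − [η]_N − 3·[D]_N + [W]_N = −(-1) − (1) − 3·(0) + (0) = 0
All base exponents vanish — dimensionless.

yes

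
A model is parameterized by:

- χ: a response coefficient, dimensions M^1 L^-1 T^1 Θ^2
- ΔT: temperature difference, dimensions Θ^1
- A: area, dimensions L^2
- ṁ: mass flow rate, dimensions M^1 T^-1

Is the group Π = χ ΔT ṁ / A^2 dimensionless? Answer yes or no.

no

Sum the exponent of each base dimension across the product:
  M: [χ]_M + [ΔT]_M − 2·[A]_M + [ṁ]_M = (1) + (0) − 2·(0) + (1) = 2
  L: [χ]_L + [ΔT]_L − 2·[A]_L + [ṁ]_L = (-1) + (0) − 2·(2) + (0) = -5
  T: [χ]_T + [ΔT]_T − 2·[A]_T + [ṁ]_T = (1) + (0) − 2·(0) + (-1) = 0
  Θ: [χ]_Θ + [ΔT]_Θ − 2·[A]_Θ + [ṁ]_Θ = (2) + (1) − 2·(0) + (0) = 3
Net dimensions [M² L⁻⁵ Θ³] ≠ [1] — not dimensionless.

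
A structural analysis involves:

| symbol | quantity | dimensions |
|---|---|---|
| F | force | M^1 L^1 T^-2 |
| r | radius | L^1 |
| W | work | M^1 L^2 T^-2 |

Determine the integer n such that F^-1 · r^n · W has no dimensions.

-1

Balance the L exponent: (1)·n from r, plus −(1) + (2) = 1 from the rest, must sum to zero.
n + 1 = 0, so n = -1.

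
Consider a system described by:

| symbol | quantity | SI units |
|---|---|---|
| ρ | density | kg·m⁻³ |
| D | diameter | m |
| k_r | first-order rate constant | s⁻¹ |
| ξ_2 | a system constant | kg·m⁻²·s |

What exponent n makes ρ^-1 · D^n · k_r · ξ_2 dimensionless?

Balance the L exponent: (1)·n from D, plus −(-3) + (0) + (-2) = 1 from the rest, must sum to zero.
n + 1 = 0, so n = -1.

-1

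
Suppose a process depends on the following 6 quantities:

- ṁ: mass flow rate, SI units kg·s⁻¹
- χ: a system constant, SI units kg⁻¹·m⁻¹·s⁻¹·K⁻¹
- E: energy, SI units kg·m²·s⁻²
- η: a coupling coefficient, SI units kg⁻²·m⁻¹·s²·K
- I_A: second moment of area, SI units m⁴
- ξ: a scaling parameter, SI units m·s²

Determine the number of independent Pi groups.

2

There are 6 variables and 4 base dimensions (M, L, T, Θ).
The dimension matrix has rank 4.
Independent dimensionless groups: 6 − 4 = 2.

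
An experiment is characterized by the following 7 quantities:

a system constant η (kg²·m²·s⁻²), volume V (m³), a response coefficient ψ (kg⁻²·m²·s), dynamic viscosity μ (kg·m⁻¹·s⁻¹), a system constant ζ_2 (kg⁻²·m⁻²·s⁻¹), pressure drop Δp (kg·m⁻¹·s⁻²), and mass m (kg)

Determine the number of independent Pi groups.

4

There are 7 variables and 3 base dimensions (M, L, T).
The dimension matrix has rank 3.
Independent dimensionless groups: 7 − 3 = 4.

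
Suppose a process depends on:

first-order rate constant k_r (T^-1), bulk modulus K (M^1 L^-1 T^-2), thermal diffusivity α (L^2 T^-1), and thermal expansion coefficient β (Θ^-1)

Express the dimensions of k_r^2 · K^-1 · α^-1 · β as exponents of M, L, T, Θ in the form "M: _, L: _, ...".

Collect each base-dimension exponent across the product:
  M: 2·(0) − (1) − (0) + (0) = -1
  L: 2·(0) − (-1) − (2) + (0) = -1
  T: 2·(-1) − (-2) − (-1) + (0) = 1
  Θ: 2·(0) − (0) − (0) + (-1) = -1
So the dimensions are [M⁻¹ L⁻¹ T Θ⁻¹].

M: -1, L: -1, T: 1, Θ: -1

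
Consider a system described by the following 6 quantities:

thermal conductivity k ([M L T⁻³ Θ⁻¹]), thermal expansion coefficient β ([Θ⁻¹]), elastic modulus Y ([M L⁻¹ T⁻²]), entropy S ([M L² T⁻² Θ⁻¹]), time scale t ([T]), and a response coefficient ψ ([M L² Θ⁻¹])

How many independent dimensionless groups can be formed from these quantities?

2

There are 6 variables and 4 base dimensions (M, L, T, Θ).
The dimension matrix has rank 4.
Independent dimensionless groups: 6 − 4 = 2.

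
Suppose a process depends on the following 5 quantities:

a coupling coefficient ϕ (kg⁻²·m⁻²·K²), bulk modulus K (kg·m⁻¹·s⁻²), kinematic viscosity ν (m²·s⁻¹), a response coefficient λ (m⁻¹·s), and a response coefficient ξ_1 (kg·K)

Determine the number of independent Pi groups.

1

There are 5 variables and 4 base dimensions (M, L, T, Θ).
The dimension matrix has rank 4.
Independent dimensionless groups: 5 − 4 = 1.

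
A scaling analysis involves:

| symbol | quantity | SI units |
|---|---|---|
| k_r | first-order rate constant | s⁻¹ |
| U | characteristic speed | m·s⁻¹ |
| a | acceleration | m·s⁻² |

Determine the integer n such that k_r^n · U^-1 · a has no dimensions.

Balance the T exponent: (-1)·n from k_r, plus −(-1) + (-2) = -1 from the rest, must sum to zero.
−n − 1 = 0, so n = -1.

-1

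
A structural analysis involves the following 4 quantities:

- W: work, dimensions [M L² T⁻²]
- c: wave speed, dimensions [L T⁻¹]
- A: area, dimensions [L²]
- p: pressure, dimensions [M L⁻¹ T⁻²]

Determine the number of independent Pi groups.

1

There are 4 variables and 3 base dimensions (M, L, T).
The dimension matrix has rank 3.
Independent dimensionless groups: 4 − 3 = 1.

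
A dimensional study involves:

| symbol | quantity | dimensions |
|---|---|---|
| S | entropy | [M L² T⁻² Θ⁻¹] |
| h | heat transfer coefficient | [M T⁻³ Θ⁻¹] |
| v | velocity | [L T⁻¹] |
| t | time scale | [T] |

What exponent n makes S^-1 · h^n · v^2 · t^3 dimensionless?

1

Balance the M exponent: (1)·n from h, plus −(1) + 2·(0) + 3·(0) = -1 from the rest, must sum to zero.
n − 1 = 0, so n = 1.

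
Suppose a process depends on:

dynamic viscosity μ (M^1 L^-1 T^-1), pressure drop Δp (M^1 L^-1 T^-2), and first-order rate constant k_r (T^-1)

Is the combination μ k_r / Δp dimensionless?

yes

Sum the exponent of each base dimension across the product:
  M: [μ]_M − [Δp]_M + [k_r]_M = (1) − (1) + (0) = 0
  L: [μ]_L − [Δp]_L + [k_r]_L = (-1) − (-1) + (0) = 0
  T: [μ]_T − [Δp]_T + [k_r]_T = (-1) − (-2) + (-1) = 0
All base exponents vanish — dimensionless.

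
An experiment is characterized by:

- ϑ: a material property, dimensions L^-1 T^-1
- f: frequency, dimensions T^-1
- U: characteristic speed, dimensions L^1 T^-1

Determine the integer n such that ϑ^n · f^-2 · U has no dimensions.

1

Balance the L exponent: (-1)·n from ϑ, plus −2·(0) + (1) = 1 from the rest, must sum to zero.
−n + 1 = 0, so n = 1.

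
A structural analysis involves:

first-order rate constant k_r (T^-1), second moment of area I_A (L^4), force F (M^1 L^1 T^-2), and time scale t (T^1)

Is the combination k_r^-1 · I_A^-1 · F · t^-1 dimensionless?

no

Sum the exponent of each base dimension across the product:
  M: −[k_r]_M − [I_A]_M + [F]_M − [t]_M = −(0) − (0) + (1) − (0) = 1
  L: −[k_r]_L − [I_A]_L + [F]_L − [t]_L = −(0) − (4) + (1) − (0) = -3
  T: −[k_r]_T − [I_A]_T + [F]_T − [t]_T = −(-1) − (0) + (-2) − (1) = -2
Net dimensions [M L⁻³ T⁻²] ≠ [1] — not dimensionless.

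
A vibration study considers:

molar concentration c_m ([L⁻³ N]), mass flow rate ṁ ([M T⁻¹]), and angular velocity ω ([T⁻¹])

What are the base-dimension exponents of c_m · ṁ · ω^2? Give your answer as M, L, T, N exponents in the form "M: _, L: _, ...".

M: 1, L: -3, T: -3, N: 1

Collect each base-dimension exponent across the product:
  M: (0) + (1) + 2·(0) = 1
  L: (-3) + (0) + 2·(0) = -3
  T: (0) + (-1) + 2·(-1) = -3
  N: (1) + (0) + 2·(0) = 1
So the dimensions are [M L⁻³ T⁻³ N].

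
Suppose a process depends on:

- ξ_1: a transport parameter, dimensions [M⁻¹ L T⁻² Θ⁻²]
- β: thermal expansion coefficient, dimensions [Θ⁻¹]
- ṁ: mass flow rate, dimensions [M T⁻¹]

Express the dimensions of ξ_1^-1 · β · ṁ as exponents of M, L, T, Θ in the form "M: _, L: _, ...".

Collect each base-dimension exponent across the product:
  M: −(-1) + (0) + (1) = 2
  L: −(1) + (0) + (0) = -1
  T: −(-2) + (0) + (-1) = 1
  Θ: −(-2) + (-1) + (0) = 1
So the dimensions are [M² L⁻¹ T Θ].

M: 2, L: -1, T: 1, Θ: 1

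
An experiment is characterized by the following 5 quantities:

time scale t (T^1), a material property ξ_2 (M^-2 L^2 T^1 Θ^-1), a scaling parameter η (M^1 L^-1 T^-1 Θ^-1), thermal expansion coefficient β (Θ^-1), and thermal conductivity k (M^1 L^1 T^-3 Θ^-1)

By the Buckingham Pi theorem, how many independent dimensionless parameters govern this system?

1

There are 5 variables and 4 base dimensions (M, L, T, Θ).
The dimension matrix has rank 4.
Independent dimensionless groups: 5 − 4 = 1.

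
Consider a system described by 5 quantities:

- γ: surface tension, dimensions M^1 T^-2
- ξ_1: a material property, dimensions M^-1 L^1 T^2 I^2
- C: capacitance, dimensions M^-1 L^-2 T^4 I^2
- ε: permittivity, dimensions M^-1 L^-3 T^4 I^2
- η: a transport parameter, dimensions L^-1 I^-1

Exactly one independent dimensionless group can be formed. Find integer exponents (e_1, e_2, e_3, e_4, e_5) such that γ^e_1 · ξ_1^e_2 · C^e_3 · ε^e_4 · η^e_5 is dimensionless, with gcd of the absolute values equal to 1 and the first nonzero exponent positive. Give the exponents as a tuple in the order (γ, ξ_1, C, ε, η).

M: e_1·(1) + e_2·(-1) + e_3·(-1) + e_4·(-1) + e_5·(0) = 0
L: e_1·(0) + e_2·(1) + e_3·(-2) + e_4·(-3) + e_5·(-1) = 0
T: e_1·(-2) + e_2·(2) + e_3·(4) + e_4·(4) + e_5·(0) = 0
I: e_1·(0) + e_2·(2) + e_3·(2) + e_4·(2) + e_5·(-1) = 0
Solving this homogeneous linear system for the smallest-integer solution (first nonzero entry positive) gives (1, 1, 1, -1, 2).

(1, 1, 1, -1, 2)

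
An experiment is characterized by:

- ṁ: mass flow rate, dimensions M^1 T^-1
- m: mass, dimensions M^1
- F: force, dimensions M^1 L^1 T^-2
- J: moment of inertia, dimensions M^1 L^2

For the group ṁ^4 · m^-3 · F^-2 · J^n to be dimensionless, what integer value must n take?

Balance the M exponent: (1)·n from J, plus 4·(1) − 3·(1) − 2·(1) = -1 from the rest, must sum to zero.
n − 1 = 0, so n = 1.

1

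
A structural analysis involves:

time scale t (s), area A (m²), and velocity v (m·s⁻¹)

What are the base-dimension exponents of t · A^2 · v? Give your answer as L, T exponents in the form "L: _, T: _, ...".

L: 5, T: 0

Collect each base-dimension exponent across the product:
  L: (0) + 2·(2) + (1) = 5
  T: (1) + 2·(0) + (-1) = 0
So the dimensions are [L⁵].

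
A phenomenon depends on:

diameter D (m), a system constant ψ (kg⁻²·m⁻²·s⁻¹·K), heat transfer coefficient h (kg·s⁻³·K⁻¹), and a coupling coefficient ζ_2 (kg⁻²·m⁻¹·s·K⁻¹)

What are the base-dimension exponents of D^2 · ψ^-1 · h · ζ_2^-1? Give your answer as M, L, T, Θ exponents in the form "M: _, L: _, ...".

M: 5, L: 5, T: -3, Θ: -1

Collect each base-dimension exponent across the product:
  M: 2·(0) − (-2) + (1) − (-2) = 5
  L: 2·(1) − (-2) + (0) − (-1) = 5
  T: 2·(0) − (-1) + (-3) − (1) = -3
  Θ: 2·(0) − (1) + (-1) − (-1) = -1
So the dimensions are [M⁵ L⁵ T⁻³ Θ⁻¹].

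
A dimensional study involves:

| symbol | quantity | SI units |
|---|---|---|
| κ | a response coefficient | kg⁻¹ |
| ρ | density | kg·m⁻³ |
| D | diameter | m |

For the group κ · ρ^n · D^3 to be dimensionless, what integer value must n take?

Balance the M exponent: (1)·n from ρ, plus (-1) + 3·(0) = -1 from the rest, must sum to zero.
n − 1 = 0, so n = 1.

1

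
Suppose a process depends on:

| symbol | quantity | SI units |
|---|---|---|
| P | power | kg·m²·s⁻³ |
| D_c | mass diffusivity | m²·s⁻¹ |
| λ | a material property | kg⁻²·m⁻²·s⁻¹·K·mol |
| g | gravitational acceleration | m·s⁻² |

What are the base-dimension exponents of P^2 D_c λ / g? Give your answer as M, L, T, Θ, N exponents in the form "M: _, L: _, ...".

Collect each base-dimension exponent across the product:
  M: 2·(1) + (0) + (-2) − (0) = 0
  L: 2·(2) + (2) + (-2) − (1) = 3
  T: 2·(-3) + (-1) + (-1) − (-2) = -6
  Θ: 2·(0) + (0) + (1) − (0) = 1
  N: 2·(0) + (0) + (1) − (0) = 1
So the dimensions are [L³ T⁻⁶ Θ N].

M: 0, L: 3, T: -6, Θ: 1, N: 1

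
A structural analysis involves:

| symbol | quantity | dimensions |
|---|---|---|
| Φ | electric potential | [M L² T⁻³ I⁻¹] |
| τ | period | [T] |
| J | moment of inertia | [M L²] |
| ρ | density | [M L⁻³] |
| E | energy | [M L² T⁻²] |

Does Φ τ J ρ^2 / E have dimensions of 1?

no

Sum the exponent of each base dimension across the product:
  M: [Φ]_M + [τ]_M + [J]_M + 2·[ρ]_M − [E]_M = (1) + (0) + (1) + 2·(1) − (1) = 3
  L: [Φ]_L + [τ]_L + [J]_L + 2·[ρ]_L − [E]_L = (2) + (0) + (2) + 2·(-3) − (2) = -4
  T: [Φ]_T + [τ]_T + [J]_T + 2·[ρ]_T − [E]_T = (-3) + (1) + (0) + 2·(0) − (-2) = 0
  I: [Φ]_I + [τ]_I + [J]_I + 2·[ρ]_I − [E]_I = (-1) + (0) + (0) + 2·(0) − (0) = -1
Net dimensions [M³ L⁻⁴ I⁻¹] ≠ [1] — not dimensionless.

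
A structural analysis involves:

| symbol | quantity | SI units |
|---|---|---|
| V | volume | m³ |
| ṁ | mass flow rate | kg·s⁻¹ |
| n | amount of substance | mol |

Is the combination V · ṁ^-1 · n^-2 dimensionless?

no

Sum the exponent of each base dimension across the product:
  M: [V]_M − [ṁ]_M − 2·[n]_M = (0) − (1) − 2·(0) = -1
  L: [V]_L − [ṁ]_L − 2·[n]_L = (3) − (0) − 2·(0) = 3
  T: [V]_T − [ṁ]_T − 2·[n]_T = (0) − (-1) − 2·(0) = 1
  N: [V]_N − [ṁ]_N − 2·[n]_N = (0) − (0) − 2·(1) = -2
Net dimensions [M⁻¹ L³ T N⁻²] ≠ [1] — not dimensionless.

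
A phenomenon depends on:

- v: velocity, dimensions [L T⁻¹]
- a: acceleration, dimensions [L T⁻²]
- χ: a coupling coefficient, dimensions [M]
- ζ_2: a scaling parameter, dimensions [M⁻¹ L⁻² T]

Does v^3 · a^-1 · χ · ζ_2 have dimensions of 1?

Sum the exponent of each base dimension across the product:
  M: 3·[v]_M − [a]_M + [χ]_M + [ζ_2]_M = 3·(0) − (0) + (1) + (-1) = 0
  L: 3·[v]_L − [a]_L + [χ]_L + [ζ_2]_L = 3·(1) − (1) + (0) + (-2) = 0
  T: 3·[v]_T − [a]_T + [χ]_T + [ζ_2]_T = 3·(-1) − (-2) + (0) + (1) = 0
All base exponents vanish — dimensionless.

yes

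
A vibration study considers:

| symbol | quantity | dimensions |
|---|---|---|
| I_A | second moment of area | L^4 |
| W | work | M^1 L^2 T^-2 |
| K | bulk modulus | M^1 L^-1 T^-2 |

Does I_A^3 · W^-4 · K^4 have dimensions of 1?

Sum the exponent of each base dimension across the product:
  M: 3·[I_A]_M − 4·[W]_M + 4·[K]_M = 3·(0) − 4·(1) + 4·(1) = 0
  L: 3·[I_A]_L − 4·[W]_L + 4·[K]_L = 3·(4) − 4·(2) + 4·(-1) = 0
  T: 3·[I_A]_T − 4·[W]_T + 4·[K]_T = 3·(0) − 4·(-2) + 4·(-2) = 0
All base exponents vanish — dimensionless.

yes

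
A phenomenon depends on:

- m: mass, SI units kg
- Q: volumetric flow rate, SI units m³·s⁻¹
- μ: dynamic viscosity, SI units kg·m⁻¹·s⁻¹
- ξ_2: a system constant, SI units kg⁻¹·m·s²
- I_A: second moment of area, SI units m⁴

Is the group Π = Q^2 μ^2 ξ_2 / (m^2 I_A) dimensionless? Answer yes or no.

Sum the exponent of each base dimension across the product:
  M: −2·[m]_M + 2·[Q]_M + 2·[μ]_M + [ξ_2]_M − [I_A]_M = −2·(1) + 2·(0) + 2·(1) + (-1) − (0) = -1
  L: −2·[m]_L + 2·[Q]_L + 2·[μ]_L + [ξ_2]_L − [I_A]_L = −2·(0) + 2·(3) + 2·(-1) + (1) − (4) = 1
  T: −2·[m]_T + 2·[Q]_T + 2·[μ]_T + [ξ_2]_T − [I_A]_T = −2·(0) + 2·(-1) + 2·(-1) + (2) − (0) = -2
Net dimensions [M⁻¹ L T⁻²] ≠ [1] — not dimensionless.

no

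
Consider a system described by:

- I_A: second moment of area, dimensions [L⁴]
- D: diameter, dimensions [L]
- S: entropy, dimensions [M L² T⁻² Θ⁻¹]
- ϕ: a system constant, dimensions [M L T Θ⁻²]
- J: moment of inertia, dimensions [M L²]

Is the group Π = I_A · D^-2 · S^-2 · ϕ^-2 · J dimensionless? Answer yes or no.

Sum the exponent of each base dimension across the product:
  M: [I_A]_M − 2·[D]_M − 2·[S]_M − 2·[ϕ]_M + [J]_M = (0) − 2·(0) − 2·(1) − 2·(1) + (1) = -3
  L: [I_A]_L − 2·[D]_L − 2·[S]_L − 2·[ϕ]_L + [J]_L = (4) − 2·(1) − 2·(2) − 2·(1) + (2) = -2
  T: [I_A]_T − 2·[D]_T − 2·[S]_T − 2·[ϕ]_T + [J]_T = (0) − 2·(0) − 2·(-2) − 2·(1) + (0) = 2
  Θ: [I_A]_Θ − 2·[D]_Θ − 2·[S]_Θ − 2·[ϕ]_Θ + [J]_Θ = (0) − 2·(0) − 2·(-1) − 2·(-2) + (0) = 6
Net dimensions [M⁻³ L⁻² T² Θ⁶] ≠ [1] — not dimensionless.

no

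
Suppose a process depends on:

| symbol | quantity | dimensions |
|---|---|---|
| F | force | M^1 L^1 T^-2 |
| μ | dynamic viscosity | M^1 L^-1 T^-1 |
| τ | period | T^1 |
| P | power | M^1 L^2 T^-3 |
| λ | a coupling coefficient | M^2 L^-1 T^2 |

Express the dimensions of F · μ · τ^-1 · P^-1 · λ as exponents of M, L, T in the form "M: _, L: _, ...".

M: 3, L: -3, T: 1

Collect each base-dimension exponent across the product:
  M: (1) + (1) − (0) − (1) + (2) = 3
  L: (1) + (-1) − (0) − (2) + (-1) = -3
  T: (-2) + (-1) − (1) − (-3) + (2) = 1
So the dimensions are [M³ L⁻³ T].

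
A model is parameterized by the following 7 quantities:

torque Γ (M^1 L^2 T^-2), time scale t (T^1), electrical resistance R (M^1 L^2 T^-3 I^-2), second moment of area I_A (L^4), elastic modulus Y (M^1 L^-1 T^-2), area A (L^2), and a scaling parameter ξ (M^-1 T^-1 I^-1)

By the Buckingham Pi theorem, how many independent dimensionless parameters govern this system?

3

There are 7 variables and 4 base dimensions (M, L, T, I).
The dimension matrix has rank 4.
Independent dimensionless groups: 7 − 4 = 3.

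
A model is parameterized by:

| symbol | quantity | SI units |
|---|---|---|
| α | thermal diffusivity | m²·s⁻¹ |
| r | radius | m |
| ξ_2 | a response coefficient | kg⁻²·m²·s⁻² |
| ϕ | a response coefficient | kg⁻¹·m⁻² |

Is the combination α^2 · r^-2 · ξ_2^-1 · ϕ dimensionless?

Sum the exponent of each base dimension across the product:
  M: 2·[α]_M − 2·[r]_M − [ξ_2]_M + [ϕ]_M = 2·(0) − 2·(0) − (-2) + (-1) = 1
  L: 2·[α]_L − 2·[r]_L − [ξ_2]_L + [ϕ]_L = 2·(2) − 2·(1) − (2) + (-2) = -2
  T: 2·[α]_T − 2·[r]_T − [ξ_2]_T + [ϕ]_T = 2·(-1) − 2·(0) − (-2) + (0) = 0
Net dimensions [M L⁻²] ≠ [1] — not dimensionless.

no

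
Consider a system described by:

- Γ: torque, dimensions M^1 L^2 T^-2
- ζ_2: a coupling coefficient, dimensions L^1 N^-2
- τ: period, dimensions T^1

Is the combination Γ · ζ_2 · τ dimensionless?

no

Sum the exponent of each base dimension across the product:
  M: [Γ]_M + [ζ_2]_M + [τ]_M = (1) + (0) + (0) = 1
  L: [Γ]_L + [ζ_2]_L + [τ]_L = (2) + (1) + (0) = 3
  T: [Γ]_T + [ζ_2]_T + [τ]_T = (-2) + (0) + (1) = -1
  N: [Γ]_N + [ζ_2]_N + [τ]_N = (0) + (-2) + (0) = -2
Net dimensions [M L³ T⁻¹ N⁻²] ≠ [1] — not dimensionless.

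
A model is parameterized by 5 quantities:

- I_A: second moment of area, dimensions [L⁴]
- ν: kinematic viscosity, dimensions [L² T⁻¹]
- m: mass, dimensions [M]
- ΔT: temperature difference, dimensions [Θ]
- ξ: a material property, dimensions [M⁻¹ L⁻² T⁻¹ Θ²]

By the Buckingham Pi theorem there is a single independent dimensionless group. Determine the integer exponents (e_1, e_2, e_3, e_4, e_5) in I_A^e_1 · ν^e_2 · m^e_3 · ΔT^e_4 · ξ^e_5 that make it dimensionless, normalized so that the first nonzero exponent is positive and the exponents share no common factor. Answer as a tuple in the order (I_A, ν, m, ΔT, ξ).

M: e_1·(0) + e_2·(0) + e_3·(1) + e_4·(0) + e_5·(-1) = 0
L: e_1·(4) + e_2·(2) + e_3·(0) + e_4·(0) + e_5·(-2) = 0
T: e_1·(0) + e_2·(-1) + e_3·(0) + e_4·(0) + e_5·(-1) = 0
Θ: e_1·(0) + e_2·(0) + e_3·(0) + e_4·(1) + e_5·(2) = 0
Solving this homogeneous linear system for the smallest-integer solution (first nonzero entry positive) gives (1, -1, 1, -2, 1).

(1, -1, 1, -2, 1)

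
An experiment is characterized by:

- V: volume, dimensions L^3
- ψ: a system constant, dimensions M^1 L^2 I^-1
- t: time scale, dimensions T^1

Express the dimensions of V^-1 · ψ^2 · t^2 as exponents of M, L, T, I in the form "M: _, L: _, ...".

M: 2, L: 1, T: 2, I: -2

Collect each base-dimension exponent across the product:
  M: −(0) + 2·(1) + 2·(0) = 2
  L: −(3) + 2·(2) + 2·(0) = 1
  T: −(0) + 2·(0) + 2·(1) = 2
  I: −(0) + 2·(-1) + 2·(0) = -2
So the dimensions are [M² L T² I⁻²].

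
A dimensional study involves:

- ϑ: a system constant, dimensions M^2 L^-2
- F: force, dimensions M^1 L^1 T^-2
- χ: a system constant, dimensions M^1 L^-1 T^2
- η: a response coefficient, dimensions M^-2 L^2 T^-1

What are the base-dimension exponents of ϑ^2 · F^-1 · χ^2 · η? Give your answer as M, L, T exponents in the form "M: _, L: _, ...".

Collect each base-dimension exponent across the product:
  M: 2·(2) − (1) + 2·(1) + (-2) = 3
  L: 2·(-2) − (1) + 2·(-1) + (2) = -5
  T: 2·(0) − (-2) + 2·(2) + (-1) = 5
So the dimensions are [M³ L⁻⁵ T⁵].

M: 3, L: -5, T: 5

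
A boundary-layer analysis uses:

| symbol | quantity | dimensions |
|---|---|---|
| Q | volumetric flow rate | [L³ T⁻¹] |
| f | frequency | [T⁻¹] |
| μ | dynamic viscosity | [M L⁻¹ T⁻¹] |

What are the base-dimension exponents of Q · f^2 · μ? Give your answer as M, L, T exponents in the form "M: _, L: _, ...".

Collect each base-dimension exponent across the product:
  M: (0) + 2·(0) + (1) = 1
  L: (3) + 2·(0) + (-1) = 2
  T: (-1) + 2·(-1) + (-1) = -4
So the dimensions are [M L² T⁻⁴].

M: 1, L: 2, T: -4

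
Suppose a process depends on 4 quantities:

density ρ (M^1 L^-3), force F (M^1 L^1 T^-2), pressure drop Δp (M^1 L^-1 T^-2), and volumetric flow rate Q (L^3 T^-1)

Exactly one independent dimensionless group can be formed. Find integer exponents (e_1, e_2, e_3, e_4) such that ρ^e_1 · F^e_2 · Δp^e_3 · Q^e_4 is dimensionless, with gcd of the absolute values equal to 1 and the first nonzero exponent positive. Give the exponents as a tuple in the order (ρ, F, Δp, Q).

M: e_1·(1) + e_2·(1) + e_3·(1) + e_4·(0) = 0
L: e_1·(-3) + e_2·(1) + e_3·(-1) + e_4·(3) = 0
T: e_1·(0) + e_2·(-2) + e_3·(-2) + e_4·(-1) = 0
Solving this homogeneous linear system for the smallest-integer solution (first nonzero entry positive) gives (1, -2, 1, 2).

(1, -2, 1, 2)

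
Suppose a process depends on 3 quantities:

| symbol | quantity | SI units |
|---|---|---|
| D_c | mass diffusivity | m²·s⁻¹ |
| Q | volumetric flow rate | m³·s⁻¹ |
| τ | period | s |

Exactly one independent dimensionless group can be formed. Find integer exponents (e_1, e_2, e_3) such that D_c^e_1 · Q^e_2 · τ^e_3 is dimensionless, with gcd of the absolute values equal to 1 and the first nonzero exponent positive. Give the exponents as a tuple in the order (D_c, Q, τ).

L: e_1·(2) + e_2·(3) + e_3·(0) = 0
T: e_1·(-1) + e_2·(-1) + e_3·(1) = 0
Solving this homogeneous linear system for the smallest-integer solution (first nonzero entry positive) gives (3, -2, 1).

(3, -2, 1)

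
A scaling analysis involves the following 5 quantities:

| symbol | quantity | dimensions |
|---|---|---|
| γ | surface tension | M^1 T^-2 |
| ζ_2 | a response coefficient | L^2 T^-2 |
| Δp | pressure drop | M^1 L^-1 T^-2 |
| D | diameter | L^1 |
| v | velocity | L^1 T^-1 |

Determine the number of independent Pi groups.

2

There are 5 variables and 3 base dimensions (M, L, T).
The dimension matrix has rank 3.
Independent dimensionless groups: 5 − 3 = 2.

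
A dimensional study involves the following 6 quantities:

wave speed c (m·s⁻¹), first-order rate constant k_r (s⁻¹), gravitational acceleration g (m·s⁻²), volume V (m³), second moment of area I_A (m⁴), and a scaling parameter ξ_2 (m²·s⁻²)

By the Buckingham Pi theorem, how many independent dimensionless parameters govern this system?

There are 6 variables and 2 base dimensions (L, T).
The dimension matrix has rank 2.
Independent dimensionless groups: 6 − 2 = 4.

4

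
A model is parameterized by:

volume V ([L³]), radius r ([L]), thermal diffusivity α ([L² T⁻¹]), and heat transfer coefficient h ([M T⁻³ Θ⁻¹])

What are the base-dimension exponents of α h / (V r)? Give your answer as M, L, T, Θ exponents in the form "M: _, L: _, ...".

Collect each base-dimension exponent across the product:
  M: −(0) − (0) + (0) + (1) = 1
  L: −(3) − (1) + (2) + (0) = -2
  T: −(0) − (0) + (-1) + (-3) = -4
  Θ: −(0) − (0) + (0) + (-1) = -1
So the dimensions are [M L⁻² T⁻⁴ Θ⁻¹].

M: 1, L: -2, T: -4, Θ: -1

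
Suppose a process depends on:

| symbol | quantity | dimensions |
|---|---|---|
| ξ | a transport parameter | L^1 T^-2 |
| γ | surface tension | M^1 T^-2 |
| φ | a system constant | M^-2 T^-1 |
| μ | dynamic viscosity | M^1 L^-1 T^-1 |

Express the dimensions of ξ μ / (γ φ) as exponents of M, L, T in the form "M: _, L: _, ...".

Collect each base-dimension exponent across the product:
  M: (0) − (1) − (-2) + (1) = 2
  L: (1) − (0) − (0) + (-1) = 0
  T: (-2) − (-2) − (-1) + (-1) = 0
So the dimensions are [M²].

M: 2, L: 0, T: 0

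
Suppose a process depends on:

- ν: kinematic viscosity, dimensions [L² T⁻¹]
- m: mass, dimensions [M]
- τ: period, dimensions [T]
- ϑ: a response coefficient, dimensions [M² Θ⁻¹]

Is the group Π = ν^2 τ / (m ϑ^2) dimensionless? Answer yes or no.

no

Sum the exponent of each base dimension across the product:
  M: 2·[ν]_M − [m]_M + [τ]_M − 2·[ϑ]_M = 2·(0) − (1) + (0) − 2·(2) = -5
  L: 2·[ν]_L − [m]_L + [τ]_L − 2·[ϑ]_L = 2·(2) − (0) + (0) − 2·(0) = 4
  T: 2·[ν]_T − [m]_T + [τ]_T − 2·[ϑ]_T = 2·(-1) − (0) + (1) − 2·(0) = -1
  Θ: 2·[ν]_Θ − [m]_Θ + [τ]_Θ − 2·[ϑ]_Θ = 2·(0) − (0) + (0) − 2·(-1) = 2
Net dimensions [M⁻⁵ L⁴ T⁻¹ Θ²] ≠ [1] — not dimensionless.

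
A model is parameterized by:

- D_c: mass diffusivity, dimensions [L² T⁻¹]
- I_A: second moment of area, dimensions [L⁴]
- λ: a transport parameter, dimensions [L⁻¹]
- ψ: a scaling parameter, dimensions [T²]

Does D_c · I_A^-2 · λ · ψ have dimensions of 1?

Sum the exponent of each base dimension across the product:
  L: [D_c]_L − 2·[I_A]_L + [λ]_L + [ψ]_L = (2) − 2·(4) + (-1) + (0) = -7
  T: [D_c]_T − 2·[I_A]_T + [λ]_T + [ψ]_T = (-1) − 2·(0) + (0) + (2) = 1
Net dimensions [L⁻⁷ T] ≠ [1] — not dimensionless.

no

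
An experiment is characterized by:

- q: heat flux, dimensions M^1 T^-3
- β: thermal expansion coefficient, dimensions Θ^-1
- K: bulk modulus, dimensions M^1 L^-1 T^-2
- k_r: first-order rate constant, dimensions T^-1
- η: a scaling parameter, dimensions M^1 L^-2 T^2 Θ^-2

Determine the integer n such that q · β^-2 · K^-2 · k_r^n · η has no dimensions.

Balance the T exponent: (-1)·n from k_r, plus (-3) − 2·(0) − 2·(-2) + (2) = 3 from the rest, must sum to zero.
−n + 3 = 0, so n = 3.

3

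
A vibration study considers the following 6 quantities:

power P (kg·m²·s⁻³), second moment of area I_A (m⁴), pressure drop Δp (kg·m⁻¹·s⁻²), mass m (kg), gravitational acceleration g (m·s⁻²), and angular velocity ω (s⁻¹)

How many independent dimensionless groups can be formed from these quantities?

3

There are 6 variables and 3 base dimensions (M, L, T).
The dimension matrix has rank 3.
Independent dimensionless groups: 6 − 3 = 3.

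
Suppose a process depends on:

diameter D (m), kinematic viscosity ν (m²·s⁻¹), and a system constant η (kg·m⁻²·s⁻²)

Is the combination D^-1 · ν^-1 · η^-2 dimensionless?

no

Sum the exponent of each base dimension across the product:
  M: −[D]_M − [ν]_M − 2·[η]_M = −(0) − (0) − 2·(1) = -2
  L: −[D]_L − [ν]_L − 2·[η]_L = −(1) − (2) − 2·(-2) = 1
  T: −[D]_T − [ν]_T − 2·[η]_T = −(0) − (-1) − 2·(-2) = 5
Net dimensions [M⁻² L T⁵] ≠ [1] — not dimensionless.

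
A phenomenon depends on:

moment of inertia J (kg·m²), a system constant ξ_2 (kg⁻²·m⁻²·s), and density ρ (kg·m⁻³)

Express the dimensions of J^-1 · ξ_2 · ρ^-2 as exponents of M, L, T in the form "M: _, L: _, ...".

Collect each base-dimension exponent across the product:
  M: −(1) + (-2) − 2·(1) = -5
  L: −(2) + (-2) − 2·(-3) = 2
  T: −(0) + (1) − 2·(0) = 1
So the dimensions are [M⁻⁵ L² T].

M: -5, L: 2, T: 1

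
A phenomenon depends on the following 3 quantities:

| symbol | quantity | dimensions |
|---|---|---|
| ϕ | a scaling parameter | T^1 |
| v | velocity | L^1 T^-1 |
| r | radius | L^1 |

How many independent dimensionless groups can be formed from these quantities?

1

There are 3 variables and 2 base dimensions (L, T).
The dimension matrix has rank 2.
Independent dimensionless groups: 3 − 2 = 1.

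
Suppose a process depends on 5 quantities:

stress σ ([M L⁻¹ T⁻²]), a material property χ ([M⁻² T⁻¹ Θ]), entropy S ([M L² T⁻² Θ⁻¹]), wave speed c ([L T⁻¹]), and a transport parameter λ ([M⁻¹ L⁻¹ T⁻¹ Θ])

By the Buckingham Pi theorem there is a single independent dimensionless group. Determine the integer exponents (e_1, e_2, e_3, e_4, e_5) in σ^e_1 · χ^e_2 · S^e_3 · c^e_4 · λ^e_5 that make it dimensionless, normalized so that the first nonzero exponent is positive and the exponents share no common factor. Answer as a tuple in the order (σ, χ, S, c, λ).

M: e_1·(1) + e_2·(-2) + e_3·(1) + e_4·(0) + e_5·(-1) = 0
L: e_1·(-1) + e_2·(0) + e_3·(2) + e_4·(1) + e_5·(-1) = 0
T: e_1·(-2) + e_2·(-1) + e_3·(-2) + e_4·(-1) + e_5·(-1) = 0
Θ: e_1·(0) + e_2·(1) + e_3·(-1) + e_4·(0) + e_5·(1) = 0
Solving this homogeneous linear system for the smallest-integer solution (first nonzero entry positive) gives (1, 1, -1, 1, -2).

(1, 1, -1, 1, -2)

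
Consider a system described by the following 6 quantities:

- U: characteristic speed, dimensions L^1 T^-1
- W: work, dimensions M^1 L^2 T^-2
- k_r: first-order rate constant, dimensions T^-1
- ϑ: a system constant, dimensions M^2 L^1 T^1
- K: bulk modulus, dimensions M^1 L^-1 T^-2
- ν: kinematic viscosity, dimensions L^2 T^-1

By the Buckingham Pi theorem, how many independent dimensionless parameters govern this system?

3

There are 6 variables and 3 base dimensions (M, L, T).
The dimension matrix has rank 3.
Independent dimensionless groups: 6 − 3 = 3.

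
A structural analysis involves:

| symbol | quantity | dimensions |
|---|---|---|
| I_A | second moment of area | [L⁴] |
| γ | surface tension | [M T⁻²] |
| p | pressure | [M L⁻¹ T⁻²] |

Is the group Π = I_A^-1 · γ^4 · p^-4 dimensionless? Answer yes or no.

Sum the exponent of each base dimension across the product:
  M: −[I_A]_M + 4·[γ]_M − 4·[p]_M = −(0) + 4·(1) − 4·(1) = 0
  L: −[I_A]_L + 4·[γ]_L − 4·[p]_L = −(4) + 4·(0) − 4·(-1) = 0
  T: −[I_A]_T + 4·[γ]_T − 4·[p]_T = −(0) + 4·(-2) − 4·(-2) = 0
All base exponents vanish — dimensionless.

yes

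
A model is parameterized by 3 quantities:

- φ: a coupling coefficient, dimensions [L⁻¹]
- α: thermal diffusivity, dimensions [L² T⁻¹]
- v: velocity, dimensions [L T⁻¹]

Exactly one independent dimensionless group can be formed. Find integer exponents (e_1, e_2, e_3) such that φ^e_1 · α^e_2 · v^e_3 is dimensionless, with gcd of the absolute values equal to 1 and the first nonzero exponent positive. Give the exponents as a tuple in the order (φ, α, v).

L: e_1·(-1) + e_2·(2) + e_3·(1) = 0
T: e_1·(0) + e_2·(-1) + e_3·(-1) = 0
Solving this homogeneous linear system for the smallest-integer solution (first nonzero entry positive) gives (1, 1, -1).

(1, 1, -1)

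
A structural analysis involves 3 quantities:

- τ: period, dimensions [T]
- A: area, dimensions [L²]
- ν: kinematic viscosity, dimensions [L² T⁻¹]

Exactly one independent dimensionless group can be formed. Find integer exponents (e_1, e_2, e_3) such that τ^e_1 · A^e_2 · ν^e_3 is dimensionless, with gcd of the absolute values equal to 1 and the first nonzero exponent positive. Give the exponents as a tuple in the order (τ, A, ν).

L: e_1·(0) + e_2·(2) + e_3·(2) = 0
T: e_1·(1) + e_2·(0) + e_3·(-1) = 0
Solving this homogeneous linear system for the smallest-integer solution (first nonzero entry positive) gives (1, -1, 1).

(1, -1, 1)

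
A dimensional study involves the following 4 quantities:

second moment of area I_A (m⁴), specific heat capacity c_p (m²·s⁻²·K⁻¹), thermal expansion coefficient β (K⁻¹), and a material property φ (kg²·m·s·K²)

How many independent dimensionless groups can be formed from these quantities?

0

There are 4 variables and 4 base dimensions (M, L, T, Θ).
The dimension matrix has rank 4.
Independent dimensionless groups: 4 − 4 = 0.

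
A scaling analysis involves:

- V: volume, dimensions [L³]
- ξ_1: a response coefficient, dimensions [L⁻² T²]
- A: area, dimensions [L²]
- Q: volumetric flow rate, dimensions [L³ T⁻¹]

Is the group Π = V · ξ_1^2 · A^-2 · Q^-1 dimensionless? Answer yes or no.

Sum the exponent of each base dimension across the product:
  L: [V]_L + 2·[ξ_1]_L − 2·[A]_L − [Q]_L = (3) + 2·(-2) − 2·(2) − (3) = -8
  T: [V]_T + 2·[ξ_1]_T − 2·[A]_T − [Q]_T = (0) + 2·(2) − 2·(0) − (-1) = 5
Net dimensions [L⁻⁸ T⁵] ≠ [1] — not dimensionless.

no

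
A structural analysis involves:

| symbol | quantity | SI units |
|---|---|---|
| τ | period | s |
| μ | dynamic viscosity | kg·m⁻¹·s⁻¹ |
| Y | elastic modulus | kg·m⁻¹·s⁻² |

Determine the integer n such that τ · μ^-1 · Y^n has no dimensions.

1

Balance the M exponent: (1)·n from Y, plus (0) − (1) = -1 from the rest, must sum to zero.
n − 1 = 0, so n = 1.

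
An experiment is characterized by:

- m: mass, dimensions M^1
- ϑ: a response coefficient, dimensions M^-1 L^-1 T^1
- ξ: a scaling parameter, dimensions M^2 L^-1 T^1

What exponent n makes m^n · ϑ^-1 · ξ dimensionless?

Balance the M exponent: (1)·n from m, plus −(-1) + (2) = 3 from the rest, must sum to zero.
n + 3 = 0, so n = -3.

-3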